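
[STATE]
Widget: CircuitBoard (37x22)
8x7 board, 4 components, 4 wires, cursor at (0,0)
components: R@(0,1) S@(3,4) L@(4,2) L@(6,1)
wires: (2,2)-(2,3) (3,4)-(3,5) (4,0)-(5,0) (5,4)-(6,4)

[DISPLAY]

   0 1 2 3 4 5 6 7                   
0  [.]  R                            
                                     
1                                    
                                     
2           · ─ ·                    
                                     
3                   S ─ ·            
                                     
4   ·       L                        
    │                                
5   ·               ·                
                    │                
6       L           ·                
Cursor: (0,0)                        
                                     
                                     
                                     
                                     
                                     
                                     
                                     


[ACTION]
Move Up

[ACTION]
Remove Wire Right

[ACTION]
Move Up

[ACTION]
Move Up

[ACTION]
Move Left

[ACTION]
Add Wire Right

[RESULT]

   0 1 2 3 4 5 6 7                   
0  [.]─ R                            
                                     
1                                    
                                     
2           · ─ ·                    
                                     
3                   S ─ ·            
                                     
4   ·       L                        
    │                                
5   ·               ·                
                    │                
6       L           ·                
Cursor: (0,0)                        
                                     
                                     
                                     
                                     
                                     
                                     
                                     


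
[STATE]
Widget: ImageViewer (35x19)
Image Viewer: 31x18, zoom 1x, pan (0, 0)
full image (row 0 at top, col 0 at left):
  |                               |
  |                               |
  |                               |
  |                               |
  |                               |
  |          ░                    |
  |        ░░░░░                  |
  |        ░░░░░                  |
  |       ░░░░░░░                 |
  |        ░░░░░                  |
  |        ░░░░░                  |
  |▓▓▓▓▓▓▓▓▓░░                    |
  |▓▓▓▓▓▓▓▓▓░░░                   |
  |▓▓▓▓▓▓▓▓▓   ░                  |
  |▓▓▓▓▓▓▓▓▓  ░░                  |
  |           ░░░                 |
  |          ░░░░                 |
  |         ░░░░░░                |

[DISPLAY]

                                   
                                   
                                   
                                   
                                   
          ░                        
        ░░░░░                      
        ░░░░░                      
       ░░░░░░░                     
        ░░░░░                      
        ░░░░░                      
▓▓▓▓▓▓▓▓▓░░                        
▓▓▓▓▓▓▓▓▓░░░                       
▓▓▓▓▓▓▓▓▓   ░                      
▓▓▓▓▓▓▓▓▓  ░░                      
           ░░░                     
          ░░░░                     
         ░░░░░░                    
                                   


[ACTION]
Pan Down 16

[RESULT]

          ░░░░                     
         ░░░░░░                    
                                   
                                   
                                   
                                   
                                   
                                   
                                   
                                   
                                   
                                   
                                   
                                   
                                   
                                   
                                   
                                   
                                   


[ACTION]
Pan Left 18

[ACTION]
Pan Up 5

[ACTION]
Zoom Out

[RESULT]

▓▓▓▓▓▓▓▓▓░░                        
▓▓▓▓▓▓▓▓▓░░░                       
▓▓▓▓▓▓▓▓▓   ░                      
▓▓▓▓▓▓▓▓▓  ░░                      
           ░░░                     
          ░░░░                     
         ░░░░░░                    
                                   
                                   
                                   
                                   
                                   
                                   
                                   
                                   
                                   
                                   
                                   
                                   


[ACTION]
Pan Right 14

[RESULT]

                                   
                                   
                                   
                                   
                                   
                                   
░                                  
                                   
                                   
                                   
                                   
                                   
                                   
                                   
                                   
                                   
                                   
                                   
                                   


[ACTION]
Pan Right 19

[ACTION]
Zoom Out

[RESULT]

                                   
                                   
                                   
                                   
                                   
                                   
                                   
                                   
                                   
                                   
                                   
                                   
                                   
                                   
                                   
                                   
                                   
                                   
                                   


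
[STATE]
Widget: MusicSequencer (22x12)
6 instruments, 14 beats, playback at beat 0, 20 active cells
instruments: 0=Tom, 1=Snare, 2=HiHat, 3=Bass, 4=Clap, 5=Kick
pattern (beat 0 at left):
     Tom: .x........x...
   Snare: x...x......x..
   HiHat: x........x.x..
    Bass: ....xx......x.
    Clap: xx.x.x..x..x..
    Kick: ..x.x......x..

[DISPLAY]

      ▼1234567890123  
   Tom·█········█···  
 Snare█···█······█··  
 HiHat█········█·█··  
  Bass····██······█·  
  Clap██·█·█··█··█··  
  Kick··█·█······█··  
                      
                      
                      
                      
                      


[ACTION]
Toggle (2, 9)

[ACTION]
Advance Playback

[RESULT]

      0▼234567890123  
   Tom·█········█···  
 Snare█···█······█··  
 HiHat█··········█··  
  Bass····██······█·  
  Clap██·█·█··█··█··  
  Kick··█·█······█··  
                      
                      
                      
                      
                      


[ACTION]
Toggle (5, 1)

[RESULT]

      0▼234567890123  
   Tom·█········█···  
 Snare█···█······█··  
 HiHat█··········█··  
  Bass····██······█·  
  Clap██·█·█··█··█··  
  Kick·██·█······█··  
                      
                      
                      
                      
                      


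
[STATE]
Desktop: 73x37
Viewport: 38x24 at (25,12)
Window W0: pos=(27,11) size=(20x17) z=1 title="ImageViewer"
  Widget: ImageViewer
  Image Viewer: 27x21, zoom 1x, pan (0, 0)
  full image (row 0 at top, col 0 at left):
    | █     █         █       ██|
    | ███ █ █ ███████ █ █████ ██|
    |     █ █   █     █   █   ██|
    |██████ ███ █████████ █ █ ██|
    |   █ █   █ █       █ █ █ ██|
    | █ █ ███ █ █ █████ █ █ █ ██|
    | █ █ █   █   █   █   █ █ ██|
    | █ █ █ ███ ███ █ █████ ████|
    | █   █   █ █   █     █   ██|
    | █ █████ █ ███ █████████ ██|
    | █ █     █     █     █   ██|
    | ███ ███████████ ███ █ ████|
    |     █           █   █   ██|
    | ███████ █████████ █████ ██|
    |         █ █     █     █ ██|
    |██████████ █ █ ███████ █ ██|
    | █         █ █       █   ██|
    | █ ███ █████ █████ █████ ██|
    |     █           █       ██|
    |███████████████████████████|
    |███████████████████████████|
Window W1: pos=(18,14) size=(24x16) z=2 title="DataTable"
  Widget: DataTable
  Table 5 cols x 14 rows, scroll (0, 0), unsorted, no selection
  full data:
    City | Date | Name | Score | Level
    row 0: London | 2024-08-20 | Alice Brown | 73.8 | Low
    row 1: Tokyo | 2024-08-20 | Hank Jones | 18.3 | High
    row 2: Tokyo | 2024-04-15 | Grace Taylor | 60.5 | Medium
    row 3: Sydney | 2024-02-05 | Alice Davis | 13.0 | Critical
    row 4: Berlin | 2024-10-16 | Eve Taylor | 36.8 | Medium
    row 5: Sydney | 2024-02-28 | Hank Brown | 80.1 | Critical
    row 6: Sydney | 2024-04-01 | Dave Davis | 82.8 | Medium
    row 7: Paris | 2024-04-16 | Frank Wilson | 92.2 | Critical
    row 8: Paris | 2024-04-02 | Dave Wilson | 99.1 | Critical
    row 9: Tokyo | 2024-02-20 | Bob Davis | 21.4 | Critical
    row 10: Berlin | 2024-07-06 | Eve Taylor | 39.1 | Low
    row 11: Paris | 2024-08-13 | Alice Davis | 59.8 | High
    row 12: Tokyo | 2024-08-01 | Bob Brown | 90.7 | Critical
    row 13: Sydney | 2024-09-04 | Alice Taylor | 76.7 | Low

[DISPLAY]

  ┃ ImageViewer      ┃                
  ┠──────────────────┨                
━━━━━━━━━━━━━━━━┓   █┃                
able            ┃██ █┃                
────────────────┨   █┃                
│Date      │Name┃████┃                
┼──────────┼────┃    ┃                
│2024-08-20│Alic┃████┃                
│2024-08-20│Hank┃   █┃                
│2024-04-15│Grac┃ █ █┃                
│2024-02-05│Alic┃ █  ┃                
│2024-10-16│Eve ┃ ███┃                
│2024-02-28│Hank┃ █  ┃                
│2024-04-01│Dave┃██ █┃                
│2024-04-16│Fran┃   █┃                
│2024-04-02│Dave┃━━━━┛                
│2024-02-20│Bob ┃                     
━━━━━━━━━━━━━━━━┛                     
                                      
                                      
                                      
                                      
                                      
                                      


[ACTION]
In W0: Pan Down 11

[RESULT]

  ┃ ImageViewer      ┃                
  ┠──────────────────┨                
━━━━━━━━━━━━━━━━┓██ █┃                
able            ┃   █┃                
────────────────┨████┃                
│Date      │Name┃   █┃                
┼──────────┼────┃ ███┃                
│2024-08-20│Alic┃    ┃                
│2024-08-20│Hank┃████┃                
│2024-04-15│Grac┃   █┃                
│2024-02-05│Alic┃████┃                
│2024-10-16│Eve ┃████┃                
│2024-02-28│Hank┃    ┃                
│2024-04-01│Dave┃    ┃                
│2024-04-16│Fran┃    ┃                
│2024-04-02│Dave┃━━━━┛                
│2024-02-20│Bob ┃                     
━━━━━━━━━━━━━━━━┛                     
                                      
                                      
                                      
                                      
                                      
                                      


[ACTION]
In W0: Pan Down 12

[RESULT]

  ┃ ImageViewer      ┃                
  ┠──────────────────┨                
━━━━━━━━━━━━━━━━┓    ┃                
able            ┃    ┃                
────────────────┨    ┃                
│Date      │Name┃    ┃                
┼──────────┼────┃    ┃                
│2024-08-20│Alic┃    ┃                
│2024-08-20│Hank┃    ┃                
│2024-04-15│Grac┃    ┃                
│2024-02-05│Alic┃    ┃                
│2024-10-16│Eve ┃    ┃                
│2024-02-28│Hank┃    ┃                
│2024-04-01│Dave┃    ┃                
│2024-04-16│Fran┃    ┃                
│2024-04-02│Dave┃━━━━┛                
│2024-02-20│Bob ┃                     
━━━━━━━━━━━━━━━━┛                     
                                      
                                      
                                      
                                      
                                      
                                      


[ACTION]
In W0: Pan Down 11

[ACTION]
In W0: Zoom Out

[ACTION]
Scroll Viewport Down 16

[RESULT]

  ┠──────────────────┨                
━━━━━━━━━━━━━━━━┓    ┃                
able            ┃    ┃                
────────────────┨    ┃                
│Date      │Name┃    ┃                
┼──────────┼────┃    ┃                
│2024-08-20│Alic┃    ┃                
│2024-08-20│Hank┃    ┃                
│2024-04-15│Grac┃    ┃                
│2024-02-05│Alic┃    ┃                
│2024-10-16│Eve ┃    ┃                
│2024-02-28│Hank┃    ┃                
│2024-04-01│Dave┃    ┃                
│2024-04-16│Fran┃    ┃                
│2024-04-02│Dave┃━━━━┛                
│2024-02-20│Bob ┃                     
━━━━━━━━━━━━━━━━┛                     
                                      
                                      
                                      
                                      
                                      
                                      
                                      


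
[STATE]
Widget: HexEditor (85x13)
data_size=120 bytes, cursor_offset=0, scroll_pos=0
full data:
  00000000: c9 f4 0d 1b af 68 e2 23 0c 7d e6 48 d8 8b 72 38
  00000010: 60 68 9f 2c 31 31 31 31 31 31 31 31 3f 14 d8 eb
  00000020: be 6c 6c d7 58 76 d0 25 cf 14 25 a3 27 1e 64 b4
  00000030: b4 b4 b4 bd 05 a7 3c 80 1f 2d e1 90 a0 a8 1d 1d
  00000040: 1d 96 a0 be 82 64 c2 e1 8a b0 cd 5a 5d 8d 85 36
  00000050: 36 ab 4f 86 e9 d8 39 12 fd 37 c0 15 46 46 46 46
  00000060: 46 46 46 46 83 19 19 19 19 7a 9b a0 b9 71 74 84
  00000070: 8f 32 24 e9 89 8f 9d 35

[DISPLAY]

00000000  C9 f4 0d 1b af 68 e2 23  0c 7d e6 48 d8 8b 72 38  |.....h.#.}.H..r8|       
00000010  60 68 9f 2c 31 31 31 31  31 31 31 31 3f 14 d8 eb  |`h.,11111111?...|       
00000020  be 6c 6c d7 58 76 d0 25  cf 14 25 a3 27 1e 64 b4  |.ll.Xv.%..%.'.d.|       
00000030  b4 b4 b4 bd 05 a7 3c 80  1f 2d e1 90 a0 a8 1d 1d  |......<..-......|       
00000040  1d 96 a0 be 82 64 c2 e1  8a b0 cd 5a 5d 8d 85 36  |.....d.....Z]..6|       
00000050  36 ab 4f 86 e9 d8 39 12  fd 37 c0 15 46 46 46 46  |6.O...9..7..FFFF|       
00000060  46 46 46 46 83 19 19 19  19 7a 9b a0 b9 71 74 84  |FFFF.....z...qt.|       
00000070  8f 32 24 e9 89 8f 9d 35                           |.2$....5        |       
                                                                                     
                                                                                     
                                                                                     
                                                                                     
                                                                                     


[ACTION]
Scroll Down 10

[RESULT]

00000070  8f 32 24 e9 89 8f 9d 35                           |.2$....5        |       
                                                                                     
                                                                                     
                                                                                     
                                                                                     
                                                                                     
                                                                                     
                                                                                     
                                                                                     
                                                                                     
                                                                                     
                                                                                     
                                                                                     


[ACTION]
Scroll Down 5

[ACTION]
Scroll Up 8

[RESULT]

00000000  C9 f4 0d 1b af 68 e2 23  0c 7d e6 48 d8 8b 72 38  |.....h.#.}.H..r8|       
00000010  60 68 9f 2c 31 31 31 31  31 31 31 31 3f 14 d8 eb  |`h.,11111111?...|       
00000020  be 6c 6c d7 58 76 d0 25  cf 14 25 a3 27 1e 64 b4  |.ll.Xv.%..%.'.d.|       
00000030  b4 b4 b4 bd 05 a7 3c 80  1f 2d e1 90 a0 a8 1d 1d  |......<..-......|       
00000040  1d 96 a0 be 82 64 c2 e1  8a b0 cd 5a 5d 8d 85 36  |.....d.....Z]..6|       
00000050  36 ab 4f 86 e9 d8 39 12  fd 37 c0 15 46 46 46 46  |6.O...9..7..FFFF|       
00000060  46 46 46 46 83 19 19 19  19 7a 9b a0 b9 71 74 84  |FFFF.....z...qt.|       
00000070  8f 32 24 e9 89 8f 9d 35                           |.2$....5        |       
                                                                                     
                                                                                     
                                                                                     
                                                                                     
                                                                                     


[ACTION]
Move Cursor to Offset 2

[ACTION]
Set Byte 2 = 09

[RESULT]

00000000  c9 f4 09 1b af 68 e2 23  0c 7d e6 48 d8 8b 72 38  |.....h.#.}.H..r8|       
00000010  60 68 9f 2c 31 31 31 31  31 31 31 31 3f 14 d8 eb  |`h.,11111111?...|       
00000020  be 6c 6c d7 58 76 d0 25  cf 14 25 a3 27 1e 64 b4  |.ll.Xv.%..%.'.d.|       
00000030  b4 b4 b4 bd 05 a7 3c 80  1f 2d e1 90 a0 a8 1d 1d  |......<..-......|       
00000040  1d 96 a0 be 82 64 c2 e1  8a b0 cd 5a 5d 8d 85 36  |.....d.....Z]..6|       
00000050  36 ab 4f 86 e9 d8 39 12  fd 37 c0 15 46 46 46 46  |6.O...9..7..FFFF|       
00000060  46 46 46 46 83 19 19 19  19 7a 9b a0 b9 71 74 84  |FFFF.....z...qt.|       
00000070  8f 32 24 e9 89 8f 9d 35                           |.2$....5        |       
                                                                                     
                                                                                     
                                                                                     
                                                                                     
                                                                                     


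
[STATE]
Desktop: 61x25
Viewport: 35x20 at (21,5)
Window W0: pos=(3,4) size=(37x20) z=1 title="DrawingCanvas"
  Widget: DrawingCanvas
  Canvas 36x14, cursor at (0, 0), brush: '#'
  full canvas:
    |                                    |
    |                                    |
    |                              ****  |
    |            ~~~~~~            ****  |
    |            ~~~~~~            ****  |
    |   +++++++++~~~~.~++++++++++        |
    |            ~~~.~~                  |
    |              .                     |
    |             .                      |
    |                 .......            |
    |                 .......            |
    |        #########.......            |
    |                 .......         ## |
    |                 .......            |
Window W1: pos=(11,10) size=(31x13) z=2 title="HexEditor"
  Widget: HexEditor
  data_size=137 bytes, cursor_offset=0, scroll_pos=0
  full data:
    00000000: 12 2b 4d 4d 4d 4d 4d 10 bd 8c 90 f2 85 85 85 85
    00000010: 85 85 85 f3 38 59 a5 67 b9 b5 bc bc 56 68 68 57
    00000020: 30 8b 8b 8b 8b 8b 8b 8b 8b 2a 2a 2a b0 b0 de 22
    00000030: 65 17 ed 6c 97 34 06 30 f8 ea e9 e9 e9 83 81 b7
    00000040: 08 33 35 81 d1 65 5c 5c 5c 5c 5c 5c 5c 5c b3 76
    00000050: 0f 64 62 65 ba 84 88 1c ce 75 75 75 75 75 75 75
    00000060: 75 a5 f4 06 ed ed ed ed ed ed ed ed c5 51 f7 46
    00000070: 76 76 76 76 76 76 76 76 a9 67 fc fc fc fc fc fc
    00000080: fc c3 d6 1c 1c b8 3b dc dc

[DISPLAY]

                  ┃                
──────────────────┨                
                  ┃                
                  ┃                
             **** ┃                
━━━━━━━━━━━━━━━━━━━━┓              
r                   ┃              
────────────────────┨              
 12 2b 4d 4d 4d 4d 4┃              
 85 85 85 f3 38 59 a┃              
 30 8b 8b 8b 8b 8b 8┃              
 65 17 ed 6c 97 34 0┃              
 08 33 35 81 d1 65 5┃              
 0f 64 62 65 ba 84 8┃              
 75 a5 f4 06 ed ed e┃              
 76 76 76 76 76 76 7┃              
 fc c3 d6 1c 1c b8 3┃              
━━━━━━━━━━━━━━━━━━━━┛              
━━━━━━━━━━━━━━━━━━┛                
                                   


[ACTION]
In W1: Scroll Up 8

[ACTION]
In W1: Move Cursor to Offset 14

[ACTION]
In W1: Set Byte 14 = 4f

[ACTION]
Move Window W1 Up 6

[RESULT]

r                   ┃              
────────────────────┨              
 12 2b 4d 4d 4d 4d 4┃              
 85 85 85 f3 38 59 a┃              
 30 8b 8b 8b 8b 8b 8┃              
 65 17 ed 6c 97 34 0┃              
 08 33 35 81 d1 65 5┃              
 0f 64 62 65 ba 84 8┃              
 75 a5 f4 06 ed ed e┃              
 76 76 76 76 76 76 7┃              
 fc c3 d6 1c 1c b8 3┃              
━━━━━━━━━━━━━━━━━━━━┛              
.......           ┃                
.......           ┃                
.......         ##┃                
.......           ┃                
                  ┃                
                  ┃                
━━━━━━━━━━━━━━━━━━┛                
                                   


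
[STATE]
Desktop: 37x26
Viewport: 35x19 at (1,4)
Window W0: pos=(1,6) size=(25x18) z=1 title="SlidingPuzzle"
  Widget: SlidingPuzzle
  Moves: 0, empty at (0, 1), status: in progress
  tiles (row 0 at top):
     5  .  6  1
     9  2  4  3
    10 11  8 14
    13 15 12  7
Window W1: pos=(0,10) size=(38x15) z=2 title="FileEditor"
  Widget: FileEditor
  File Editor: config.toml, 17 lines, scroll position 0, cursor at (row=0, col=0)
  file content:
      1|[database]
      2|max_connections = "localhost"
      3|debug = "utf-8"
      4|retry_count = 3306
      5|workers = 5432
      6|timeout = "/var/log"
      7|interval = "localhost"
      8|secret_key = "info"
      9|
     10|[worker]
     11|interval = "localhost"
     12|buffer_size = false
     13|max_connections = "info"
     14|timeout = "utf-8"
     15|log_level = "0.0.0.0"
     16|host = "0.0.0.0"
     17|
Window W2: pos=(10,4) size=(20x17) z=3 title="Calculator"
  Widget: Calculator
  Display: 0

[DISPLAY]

         ┏━━━━━━━━━━━━━━━━━━┓      
         ┃ Calculator       ┃      
┏━━━━━━━━┠──────────────────┨      
┃ Sliding┃                 0┃      
┠────────┃┌───┬───┬───┬───┐ ┃      
┃┌────┬──┃│ 7 │ 8 │ 9 │ ÷ │ ┃      
━━━━━━━━━┃├───┼───┼───┼───┤ ┃━━━━━━
 FileEdit┃│ 4 │ 5 │ 6 │ × │ ┃      
─────────┃├───┼───┼───┼───┤ ┃──────
█database┃│ 1 │ 2 │ 3 │ - │ ┃      
max_conne┃├───┼───┼───┼───┤ ┃      
debug = "┃│ 0 │ . │ = │ + │ ┃      
retry_cou┃├───┼───┼───┼───┤ ┃      
workers =┃│ C │ MC│ MR│ M+│ ┃      
timeout =┃└───┴───┴───┴───┘ ┃      
interval ┃                  ┃      
secret_ke┗━━━━━━━━━━━━━━━━━━┛      
                                   
[worker]                           


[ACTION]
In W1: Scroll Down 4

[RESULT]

         ┏━━━━━━━━━━━━━━━━━━┓      
         ┃ Calculator       ┃      
┏━━━━━━━━┠──────────────────┨      
┃ Sliding┃                 0┃      
┠────────┃┌───┬───┬───┬───┐ ┃      
┃┌────┬──┃│ 7 │ 8 │ 9 │ ÷ │ ┃      
━━━━━━━━━┃├───┼───┼───┼───┤ ┃━━━━━━
 FileEdit┃│ 4 │ 5 │ 6 │ × │ ┃      
─────────┃├───┼───┼───┼───┤ ┃──────
workers =┃│ 1 │ 2 │ 3 │ - │ ┃      
timeout =┃├───┼───┼───┼───┤ ┃      
interval ┃│ 0 │ . │ = │ + │ ┃      
secret_ke┃├───┼───┼───┼───┤ ┃      
         ┃│ C │ MC│ MR│ M+│ ┃      
[worker] ┃└───┴───┴───┴───┘ ┃      
interval ┃                  ┃      
buffer_si┗━━━━━━━━━━━━━━━━━━┛      
max_connections = "info"           
timeout = "utf-8"                  


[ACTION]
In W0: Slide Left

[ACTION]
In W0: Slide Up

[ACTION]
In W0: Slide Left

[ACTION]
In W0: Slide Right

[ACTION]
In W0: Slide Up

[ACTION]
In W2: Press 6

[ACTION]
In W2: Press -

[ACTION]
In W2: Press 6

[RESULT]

         ┏━━━━━━━━━━━━━━━━━━┓      
         ┃ Calculator       ┃      
┏━━━━━━━━┠──────────────────┨      
┃ Sliding┃                 6┃      
┠────────┃┌───┬───┬───┬───┐ ┃      
┃┌────┬──┃│ 7 │ 8 │ 9 │ ÷ │ ┃      
━━━━━━━━━┃├───┼───┼───┼───┤ ┃━━━━━━
 FileEdit┃│ 4 │ 5 │ 6 │ × │ ┃      
─────────┃├───┼───┼───┼───┤ ┃──────
workers =┃│ 1 │ 2 │ 3 │ - │ ┃      
timeout =┃├───┼───┼───┼───┤ ┃      
interval ┃│ 0 │ . │ = │ + │ ┃      
secret_ke┃├───┼───┼───┼───┤ ┃      
         ┃│ C │ MC│ MR│ M+│ ┃      
[worker] ┃└───┴───┴───┴───┘ ┃      
interval ┃                  ┃      
buffer_si┗━━━━━━━━━━━━━━━━━━┛      
max_connections = "info"           
timeout = "utf-8"                  


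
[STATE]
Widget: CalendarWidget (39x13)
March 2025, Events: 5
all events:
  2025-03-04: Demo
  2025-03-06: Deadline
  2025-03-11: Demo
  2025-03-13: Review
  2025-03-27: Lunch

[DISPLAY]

               March 2025              
Mo Tu We Th Fr Sa Su                   
                1  2                   
 3  4*  5  6*  7  8  9                 
10 11* 12 13* 14 15 16                 
17 18 19 20 21 22 23                   
24 25 26 27* 28 29 30                  
31                                     
                                       
                                       
                                       
                                       
                                       


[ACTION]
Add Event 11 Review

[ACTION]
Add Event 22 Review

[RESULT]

               March 2025              
Mo Tu We Th Fr Sa Su                   
                1  2                   
 3  4*  5  6*  7  8  9                 
10 11* 12 13* 14 15 16                 
17 18 19 20 21 22* 23                  
24 25 26 27* 28 29 30                  
31                                     
                                       
                                       
                                       
                                       
                                       


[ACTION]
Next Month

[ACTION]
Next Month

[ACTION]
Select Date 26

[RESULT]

                May 2025               
Mo Tu We Th Fr Sa Su                   
          1  2  3  4                   
 5  6  7  8  9 10 11                   
12 13 14 15 16 17 18                   
19 20 21 22 23 24 25                   
[26] 27 28 29 30 31                    
                                       
                                       
                                       
                                       
                                       
                                       


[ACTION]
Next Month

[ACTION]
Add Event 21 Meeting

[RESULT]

               June 2025               
Mo Tu We Th Fr Sa Su                   
                   1                   
 2  3  4  5  6  7  8                   
 9 10 11 12 13 14 15                   
16 17 18 19 20 21* 22                  
23 24 25 26 27 28 29                   
30                                     
                                       
                                       
                                       
                                       
                                       


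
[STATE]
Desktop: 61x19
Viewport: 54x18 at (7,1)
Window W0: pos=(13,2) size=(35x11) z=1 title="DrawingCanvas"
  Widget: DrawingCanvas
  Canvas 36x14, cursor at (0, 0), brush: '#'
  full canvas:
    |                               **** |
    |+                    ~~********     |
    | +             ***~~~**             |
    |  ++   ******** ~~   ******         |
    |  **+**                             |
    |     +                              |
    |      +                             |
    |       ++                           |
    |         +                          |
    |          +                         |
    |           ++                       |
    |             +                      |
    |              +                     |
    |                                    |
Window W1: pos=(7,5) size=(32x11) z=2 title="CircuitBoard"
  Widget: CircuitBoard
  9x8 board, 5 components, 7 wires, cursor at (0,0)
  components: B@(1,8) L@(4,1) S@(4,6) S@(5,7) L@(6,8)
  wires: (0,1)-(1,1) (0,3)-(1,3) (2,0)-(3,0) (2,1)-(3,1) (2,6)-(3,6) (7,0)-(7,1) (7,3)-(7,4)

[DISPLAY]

                                                      
      ┏━━━━━━━━━━━━━━━━━━━━━━━━━━━━━━━━━┓             
      ┃ DrawingCanvas                   ┃             
      ┠─────────────────────────────────┨             
┏━━━━━━━━━━━━━━━━━━━━━━━━━━━━━━┓      **┃             
┃ CircuitBoard                 ┃******  ┃             
┠──────────────────────────────┨        ┃             
┃   0 1 2 3 4 5 6 7 8          ┃**      ┃             
┃0  [.]  ·       ·             ┃        ┃             
┃        │       │             ┃        ┃             
┃1       ·       ·             ┃        ┃             
┃                              ┃━━━━━━━━┛             
┃2   ·   ·                   · ┃                      
┃    │   │                   │ ┃                      
┗━━━━━━━━━━━━━━━━━━━━━━━━━━━━━━┛                      
                                                      
                                                      
                                                      


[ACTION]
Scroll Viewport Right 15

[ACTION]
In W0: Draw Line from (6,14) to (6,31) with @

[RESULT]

                                                      
      ┏━━━━━━━━━━━━━━━━━━━━━━━━━━━━━━━━━┓             
      ┃ DrawingCanvas                   ┃             
      ┠─────────────────────────────────┨             
┏━━━━━━━━━━━━━━━━━━━━━━━━━━━━━━┓      **┃             
┃ CircuitBoard                 ┃******  ┃             
┠──────────────────────────────┨        ┃             
┃   0 1 2 3 4 5 6 7 8          ┃**      ┃             
┃0  [.]  ·       ·             ┃        ┃             
┃        │       │             ┃        ┃             
┃1       ·       ·             ┃@@@@@@@ ┃             
┃                              ┃━━━━━━━━┛             
┃2   ·   ·                   · ┃                      
┃    │   │                   │ ┃                      
┗━━━━━━━━━━━━━━━━━━━━━━━━━━━━━━┛                      
                                                      
                                                      
                                                      


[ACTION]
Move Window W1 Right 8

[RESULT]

                                                      
      ┏━━━━━━━━━━━━━━━━━━━━━━━━━━━━━━━━━┓             
      ┃ DrawingCanvas                   ┃             
      ┠─────────────────────────────────┨             
      ┃+┏━━━━━━━━━━━━━━━━━━━━━━━━━━━━━━┓┃             
      ┃+┃ CircuitBoard                 ┃┃             
      ┃ ┠──────────────────────────────┨┃             
      ┃ ┃   0 1 2 3 4 5 6 7 8          ┃┃             
      ┃ ┃0  [.]  ·       ·             ┃┃             
      ┃ ┃        │       │             ┃┃             
      ┃ ┃1       ·       ·             ┃┃             
      ┗━┃                              ┃┛             
        ┃2   ·   ·                   · ┃              
        ┃    │   │                   │ ┃              
        ┗━━━━━━━━━━━━━━━━━━━━━━━━━━━━━━┛              
                                                      
                                                      
                                                      


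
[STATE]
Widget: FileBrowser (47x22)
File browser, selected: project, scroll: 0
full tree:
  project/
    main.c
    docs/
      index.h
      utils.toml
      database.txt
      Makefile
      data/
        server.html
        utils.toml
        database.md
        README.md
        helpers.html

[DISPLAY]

> [-] project/                                 
    main.c                                     
    [+] docs/                                  
                                               
                                               
                                               
                                               
                                               
                                               
                                               
                                               
                                               
                                               
                                               
                                               
                                               
                                               
                                               
                                               
                                               
                                               
                                               


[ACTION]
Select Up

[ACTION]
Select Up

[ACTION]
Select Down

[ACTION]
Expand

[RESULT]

  [-] project/                                 
  > main.c                                     
    [+] docs/                                  
                                               
                                               
                                               
                                               
                                               
                                               
                                               
                                               
                                               
                                               
                                               
                                               
                                               
                                               
                                               
                                               
                                               
                                               
                                               


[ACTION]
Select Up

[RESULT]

> [-] project/                                 
    main.c                                     
    [+] docs/                                  
                                               
                                               
                                               
                                               
                                               
                                               
                                               
                                               
                                               
                                               
                                               
                                               
                                               
                                               
                                               
                                               
                                               
                                               
                                               


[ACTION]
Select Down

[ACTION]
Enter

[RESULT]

  [-] project/                                 
  > main.c                                     
    [+] docs/                                  
                                               
                                               
                                               
                                               
                                               
                                               
                                               
                                               
                                               
                                               
                                               
                                               
                                               
                                               
                                               
                                               
                                               
                                               
                                               
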